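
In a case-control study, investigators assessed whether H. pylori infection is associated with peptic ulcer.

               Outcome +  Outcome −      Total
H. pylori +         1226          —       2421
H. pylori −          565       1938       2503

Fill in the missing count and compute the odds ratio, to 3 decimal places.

The missing cell is in the exposed row: 2421 − 1226 = 1195.
So a = 1226, b = 1195, c = 565, d = 1938.
OR = (a·d)/(b·c) = (1226 × 1938) / (1195 × 565) = 2375988 / 675175 = 3.51907

3.519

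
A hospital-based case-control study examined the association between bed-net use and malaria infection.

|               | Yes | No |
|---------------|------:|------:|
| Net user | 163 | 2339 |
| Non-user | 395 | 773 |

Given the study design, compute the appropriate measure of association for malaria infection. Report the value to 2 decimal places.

Cells: a = 163, b = 2339, c = 395, d = 773.
This is a hospital-based case-control study: participants were sampled on outcome status, so risks in the source population cannot be estimated directly — relative risk is not valid here. The odds ratio is the appropriate measure.
OR = (a·d)/(b·c) = (163 × 773) / (2339 × 395) = 125999 / 923905 = 0.13638

0.14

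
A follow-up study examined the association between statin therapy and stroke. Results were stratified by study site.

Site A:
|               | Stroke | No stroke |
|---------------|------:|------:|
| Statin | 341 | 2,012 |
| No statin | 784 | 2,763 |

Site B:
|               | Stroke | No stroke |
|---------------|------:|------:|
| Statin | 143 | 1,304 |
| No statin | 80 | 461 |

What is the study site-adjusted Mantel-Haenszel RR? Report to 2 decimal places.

RR_MH = Σ(aᵢ·n₀ᵢ/nᵢ) / Σ(cᵢ·n₁ᵢ/nᵢ), with n₁ᵢ = aᵢ+bᵢ (exposed), n₀ᵢ = cᵢ+dᵢ (unexposed), nᵢ = n₁ᵢ+n₀ᵢ.
Stratum 1 (Site A): n₁ = 2353, n₀ = 3547, n = 5900; a·n₀/n = 341·3547/5900 = 205.0046; c·n₁/n = 784·2353/5900 = 312.6698
Stratum 2 (Site B): n₁ = 1447, n₀ = 541, n = 1988; a·n₀/n = 143·541/1988 = 38.9150; c·n₁/n = 80·1447/1988 = 58.2294
RR_MH = (205.0046 + 38.9150) / (312.6698 + 58.2294) = 243.9196 / 370.8992 = 0.65764

0.66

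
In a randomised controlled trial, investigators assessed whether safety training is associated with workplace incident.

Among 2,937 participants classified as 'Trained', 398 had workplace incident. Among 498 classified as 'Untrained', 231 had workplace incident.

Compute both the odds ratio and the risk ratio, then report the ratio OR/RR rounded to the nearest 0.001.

From the description: a = 398, b = 2539, c = 231, d = 267.
OR = (398·267)/(2539·231) = 106266/586509 = 0.18118
Risk in exposed = 398/2937 = 0.13551; risk in unexposed = 231/498 = 0.46386; RR = 0.29214
OR/RR = 0.18118 / 0.29214 = 0.62019
The outcome is not rare, so the OR lies further from 1 than the RR.

0.620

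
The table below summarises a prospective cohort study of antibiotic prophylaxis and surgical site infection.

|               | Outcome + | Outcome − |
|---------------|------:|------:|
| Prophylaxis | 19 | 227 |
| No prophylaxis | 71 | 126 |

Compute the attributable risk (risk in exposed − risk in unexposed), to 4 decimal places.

Cells: a = 19, b = 227, c = 71, d = 126.
Risk in exposed = 19/246 = 0.077236; risk in unexposed = 71/197 = 0.360406.
Risk difference = 0.077236 − 0.360406 = -0.283170

-0.2832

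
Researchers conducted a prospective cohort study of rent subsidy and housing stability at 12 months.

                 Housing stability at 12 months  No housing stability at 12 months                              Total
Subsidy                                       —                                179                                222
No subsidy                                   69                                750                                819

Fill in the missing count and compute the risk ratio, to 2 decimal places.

The missing cell is in the exposed row: 222 − 179 = 43.
So a = 43, b = 179, c = 69, d = 750.
RR = [a/(a+b)] / [c/(c+d)] = (43/222) / (69/819) = 0.19369/0.08425 = 2.29906

2.30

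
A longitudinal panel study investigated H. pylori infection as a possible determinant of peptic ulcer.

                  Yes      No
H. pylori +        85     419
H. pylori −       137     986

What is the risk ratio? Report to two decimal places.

1.38

Cells: a = 85, b = 419, c = 137, d = 986.
Risk in exposed = 85/504 = 0.16865; risk in unexposed = 137/1123 = 0.12199.
RR = 0.16865 / 0.12199 = 1.38244
The risk among the exposed is 1.38 times that among the unexposed.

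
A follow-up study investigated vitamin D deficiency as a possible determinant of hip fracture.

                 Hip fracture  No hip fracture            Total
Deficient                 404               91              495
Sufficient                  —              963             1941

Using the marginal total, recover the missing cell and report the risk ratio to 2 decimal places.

The missing cell is in the unexposed row: 1941 − 963 = 978.
So a = 404, b = 91, c = 978, d = 963.
RR = [a/(a+b)] / [c/(c+d)] = (404/495) / (978/1941) = 0.81616/0.50386 = 1.61981

1.62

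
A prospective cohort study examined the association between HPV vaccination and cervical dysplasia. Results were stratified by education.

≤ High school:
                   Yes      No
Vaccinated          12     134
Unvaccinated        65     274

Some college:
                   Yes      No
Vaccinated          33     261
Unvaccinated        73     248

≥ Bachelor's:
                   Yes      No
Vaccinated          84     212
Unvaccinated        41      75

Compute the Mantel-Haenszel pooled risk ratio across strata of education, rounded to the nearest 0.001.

0.587

RR_MH = Σ(aᵢ·n₀ᵢ/nᵢ) / Σ(cᵢ·n₁ᵢ/nᵢ), with n₁ᵢ = aᵢ+bᵢ (exposed), n₀ᵢ = cᵢ+dᵢ (unexposed), nᵢ = n₁ᵢ+n₀ᵢ.
Stratum 1 (≤ High school): n₁ = 146, n₀ = 339, n = 485; a·n₀/n = 12·339/485 = 8.3876; c·n₁/n = 65·146/485 = 19.5670
Stratum 2 (Some college): n₁ = 294, n₀ = 321, n = 615; a·n₀/n = 33·321/615 = 17.2244; c·n₁/n = 73·294/615 = 34.8976
Stratum 3 (≥ Bachelor's): n₁ = 296, n₀ = 116, n = 412; a·n₀/n = 84·116/412 = 23.6505; c·n₁/n = 41·296/412 = 29.4563
RR_MH = (8.3876 + 17.2244 + 23.6505) / (19.5670 + 34.8976 + 29.4563) = 49.2625 / 83.9209 = 0.58701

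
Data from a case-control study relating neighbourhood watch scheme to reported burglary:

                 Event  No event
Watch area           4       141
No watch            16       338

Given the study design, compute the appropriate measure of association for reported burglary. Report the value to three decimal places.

Cells: a = 4, b = 141, c = 16, d = 338.
This is a case-control study: participants were sampled on outcome status, so risks in the source population cannot be estimated directly — relative risk is not valid here. The odds ratio is the appropriate measure.
OR = (a·d)/(b·c) = (4 × 338) / (141 × 16) = 1352 / 2256 = 0.59929

0.599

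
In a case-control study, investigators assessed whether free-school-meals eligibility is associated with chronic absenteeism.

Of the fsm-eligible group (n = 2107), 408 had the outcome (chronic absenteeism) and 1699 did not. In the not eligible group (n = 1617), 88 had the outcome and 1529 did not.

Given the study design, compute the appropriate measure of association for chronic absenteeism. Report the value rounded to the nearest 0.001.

From the description: a = 408, b = 1699, c = 88, d = 1529.
This is a case-control study: participants were sampled on outcome status, so risks in the source population cannot be estimated directly — relative risk is not valid here. The odds ratio is the appropriate measure.
OR = (a·d)/(b·c) = (408 × 1529) / (1699 × 88) = 623832 / 149512 = 4.17245

4.172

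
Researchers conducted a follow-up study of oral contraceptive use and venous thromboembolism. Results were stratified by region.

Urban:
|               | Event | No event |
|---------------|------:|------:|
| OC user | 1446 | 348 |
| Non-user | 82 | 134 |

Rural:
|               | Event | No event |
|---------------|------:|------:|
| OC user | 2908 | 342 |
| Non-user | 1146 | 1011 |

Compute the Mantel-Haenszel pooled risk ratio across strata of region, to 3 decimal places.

RR_MH = Σ(aᵢ·n₀ᵢ/nᵢ) / Σ(cᵢ·n₁ᵢ/nᵢ), with n₁ᵢ = aᵢ+bᵢ (exposed), n₀ᵢ = cᵢ+dᵢ (unexposed), nᵢ = n₁ᵢ+n₀ᵢ.
Stratum 1 (Urban): n₁ = 1794, n₀ = 216, n = 2010; a·n₀/n = 1446·216/2010 = 155.3910; c·n₁/n = 82·1794/2010 = 73.1881
Stratum 2 (Rural): n₁ = 3250, n₀ = 2157, n = 5407; a·n₀/n = 2908·2157/5407 = 1160.0806; c·n₁/n = 1146·3250/5407 = 688.8293
RR_MH = (155.3910 + 1160.0806) / (73.1881 + 688.8293) = 1315.4717 / 762.0174 = 1.72630

1.726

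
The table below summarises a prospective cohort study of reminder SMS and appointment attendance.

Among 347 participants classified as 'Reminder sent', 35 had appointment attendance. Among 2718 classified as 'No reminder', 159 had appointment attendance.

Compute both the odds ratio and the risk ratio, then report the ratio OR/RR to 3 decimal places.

1.047

From the description: a = 35, b = 312, c = 159, d = 2559.
OR = (35·2559)/(312·159) = 89565/49608 = 1.80545
Risk in exposed = 35/347 = 0.10086; risk in unexposed = 159/2718 = 0.05850; RR = 1.72421
OR/RR = 1.80545 / 1.72421 = 1.04712
The outcome is not rare, so the OR lies further from 1 than the RR.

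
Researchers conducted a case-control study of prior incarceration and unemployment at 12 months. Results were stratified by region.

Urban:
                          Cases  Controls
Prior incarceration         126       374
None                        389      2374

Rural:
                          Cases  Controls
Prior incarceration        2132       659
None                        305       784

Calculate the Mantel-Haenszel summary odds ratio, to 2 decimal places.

5.42

OR_MH = Σ(aᵢdᵢ/nᵢ) / Σ(bᵢcᵢ/nᵢ), where nᵢ is the stratum total.
Stratum 1 (Urban): n = 3263; a·d/n = 126·2374/3263 = 91.6715; b·c/n = 374·389/3263 = 44.5866
Stratum 2 (Rural): n = 3880; a·d/n = 2132·784/3880 = 430.7959; b·c/n = 659·305/3880 = 51.8028
OR_MH = (91.6715 + 430.7959) / (44.5866 + 51.8028) = 522.4673 / 96.3894 = 5.42038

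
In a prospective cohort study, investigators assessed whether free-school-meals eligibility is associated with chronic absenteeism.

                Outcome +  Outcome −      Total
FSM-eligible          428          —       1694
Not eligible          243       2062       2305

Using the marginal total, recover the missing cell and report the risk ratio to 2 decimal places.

2.40

The missing cell is in the exposed row: 1694 − 428 = 1266.
So a = 428, b = 1266, c = 243, d = 2062.
RR = [a/(a+b)] / [c/(c+d)] = (428/1694) / (243/2305) = 0.25266/0.10542 = 2.39660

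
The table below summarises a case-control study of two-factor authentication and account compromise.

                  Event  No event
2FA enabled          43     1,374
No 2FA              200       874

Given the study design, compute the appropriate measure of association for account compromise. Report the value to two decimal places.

0.14

Cells: a = 43, b = 1374, c = 200, d = 874.
This is a case-control study: participants were sampled on outcome status, so risks in the source population cannot be estimated directly — relative risk is not valid here. The odds ratio is the appropriate measure.
OR = (a·d)/(b·c) = (43 × 874) / (1374 × 200) = 37582 / 274800 = 0.13676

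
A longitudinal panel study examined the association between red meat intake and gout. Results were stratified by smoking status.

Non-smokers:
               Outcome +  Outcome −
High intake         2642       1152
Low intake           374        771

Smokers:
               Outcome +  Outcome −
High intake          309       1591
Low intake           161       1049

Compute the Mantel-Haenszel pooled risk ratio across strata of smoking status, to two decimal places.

1.90

RR_MH = Σ(aᵢ·n₀ᵢ/nᵢ) / Σ(cᵢ·n₁ᵢ/nᵢ), with n₁ᵢ = aᵢ+bᵢ (exposed), n₀ᵢ = cᵢ+dᵢ (unexposed), nᵢ = n₁ᵢ+n₀ᵢ.
Stratum 1 (Non-smokers): n₁ = 3794, n₀ = 1145, n = 4939; a·n₀/n = 2642·1145/4939 = 612.4904; c·n₁/n = 374·3794/4939 = 287.2962
Stratum 2 (Smokers): n₁ = 1900, n₀ = 1210, n = 3110; a·n₀/n = 309·1210/3110 = 120.2219; c·n₁/n = 161·1900/3110 = 98.3601
RR_MH = (612.4904 + 120.2219) / (287.2962 + 98.3601) = 732.7122 / 385.6563 = 1.89991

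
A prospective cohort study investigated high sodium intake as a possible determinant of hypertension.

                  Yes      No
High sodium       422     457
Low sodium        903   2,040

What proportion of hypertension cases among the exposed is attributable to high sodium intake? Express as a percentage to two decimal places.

36.09

Cells: a = 422, b = 457, c = 903, d = 2040.
Risk in exposed = 422/879 = 0.48009; risk in unexposed = 903/2943 = 0.30683.
RR = 0.48009/0.30683 = 1.56468
AR% = (RR − 1)/RR × 100 = (1.56468 − 1)/1.56468 × 100 = 36.0893%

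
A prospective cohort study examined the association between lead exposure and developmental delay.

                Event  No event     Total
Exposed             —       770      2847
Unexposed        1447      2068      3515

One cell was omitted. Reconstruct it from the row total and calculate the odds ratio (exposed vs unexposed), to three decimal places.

3.855

The missing cell is in the exposed row: 2847 − 770 = 2077.
So a = 2077, b = 770, c = 1447, d = 2068.
OR = (a·d)/(b·c) = (2077 × 2068) / (770 × 1447) = 4295236 / 1114190 = 3.85503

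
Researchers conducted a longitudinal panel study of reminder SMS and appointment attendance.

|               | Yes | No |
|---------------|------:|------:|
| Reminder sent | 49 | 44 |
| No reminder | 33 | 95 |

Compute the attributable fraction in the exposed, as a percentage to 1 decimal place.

Cells: a = 49, b = 44, c = 33, d = 95.
Risk in exposed = 49/93 = 0.52688; risk in unexposed = 33/128 = 0.25781.
RR = 0.52688/0.25781 = 2.04366
AR% = (RR − 1)/RR × 100 = (2.04366 − 1)/2.04366 × 100 = 51.0682%

51.1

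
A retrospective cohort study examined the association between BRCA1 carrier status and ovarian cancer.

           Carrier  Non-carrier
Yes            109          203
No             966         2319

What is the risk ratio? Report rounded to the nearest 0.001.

1.260

Reading the table with exposure as columns: a = 109 (Carrier, case), b = 966 (Carrier, non-case), c = 203 (Non-carrier, case), d = 2319.
Risk in exposed = 109/1075 = 0.10140; risk in unexposed = 203/2522 = 0.08049.
RR = 0.10140 / 0.08049 = 1.25970
The risk among the exposed is 1.26 times that among the unexposed.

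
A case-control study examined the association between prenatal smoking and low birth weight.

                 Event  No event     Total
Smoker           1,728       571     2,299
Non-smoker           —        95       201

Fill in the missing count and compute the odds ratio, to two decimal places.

The missing cell is in the unexposed row: 201 − 95 = 106.
So a = 1728, b = 571, c = 106, d = 95.
OR = (a·d)/(b·c) = (1728 × 95) / (571 × 106) = 164160 / 60526 = 2.71222

2.71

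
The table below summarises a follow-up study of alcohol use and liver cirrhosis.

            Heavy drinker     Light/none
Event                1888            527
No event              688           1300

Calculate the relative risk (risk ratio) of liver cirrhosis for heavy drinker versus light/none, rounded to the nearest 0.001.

2.541

Reading the table with exposure as columns: a = 1888 (Heavy drinker, case), b = 688 (Heavy drinker, non-case), c = 527 (Light/none, case), d = 1300.
Risk in exposed = 1888/2576 = 0.73292; risk in unexposed = 527/1827 = 0.28845.
RR = 0.73292 / 0.28845 = 2.54088
The risk among the exposed is 2.54 times that among the unexposed.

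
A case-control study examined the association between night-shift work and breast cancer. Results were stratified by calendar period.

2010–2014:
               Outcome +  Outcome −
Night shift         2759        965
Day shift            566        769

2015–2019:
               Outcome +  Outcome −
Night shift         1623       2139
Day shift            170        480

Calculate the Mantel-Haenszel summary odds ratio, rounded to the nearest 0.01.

OR_MH = Σ(aᵢdᵢ/nᵢ) / Σ(bᵢcᵢ/nᵢ), where nᵢ is the stratum total.
Stratum 1 (2010–2014): n = 5059; a·d/n = 2759·769/5059 = 419.3855; b·c/n = 965·566/5059 = 107.9640
Stratum 2 (2015–2019): n = 4412; a·d/n = 1623·480/4412 = 176.5730; b·c/n = 2139·170/4412 = 82.4184
OR_MH = (419.3855 + 176.5730) / (107.9640 + 82.4184) = 595.9584 / 190.3824 = 3.13032

3.13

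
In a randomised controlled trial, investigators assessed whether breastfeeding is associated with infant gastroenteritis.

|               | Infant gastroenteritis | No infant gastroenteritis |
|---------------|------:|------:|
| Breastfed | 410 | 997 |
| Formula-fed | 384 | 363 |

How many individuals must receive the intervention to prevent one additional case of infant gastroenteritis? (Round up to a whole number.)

5

Risk in treated group = 410/1407 = 0.29140; risk in control = 384/747 = 0.51406.
Absolute risk reduction = 0.51406 − 0.29140 = 0.22266
NNT = 1 / ARR = 1 / 0.22266 = 4.491 → round up → 5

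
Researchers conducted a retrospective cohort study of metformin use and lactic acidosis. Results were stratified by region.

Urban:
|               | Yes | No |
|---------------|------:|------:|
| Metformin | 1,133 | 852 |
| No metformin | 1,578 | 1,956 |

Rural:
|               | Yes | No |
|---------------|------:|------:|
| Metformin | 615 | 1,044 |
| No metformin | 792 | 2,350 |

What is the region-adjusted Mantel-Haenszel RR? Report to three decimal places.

RR_MH = Σ(aᵢ·n₀ᵢ/nᵢ) / Σ(cᵢ·n₁ᵢ/nᵢ), with n₁ᵢ = aᵢ+bᵢ (exposed), n₀ᵢ = cᵢ+dᵢ (unexposed), nᵢ = n₁ᵢ+n₀ᵢ.
Stratum 1 (Urban): n₁ = 1985, n₀ = 3534, n = 5519; a·n₀/n = 1133·3534/5519 = 725.4977; c·n₁/n = 1578·1985/5519 = 567.5539
Stratum 2 (Rural): n₁ = 1659, n₀ = 3142, n = 4801; a·n₀/n = 615·3142/4801 = 402.4849; c·n₁/n = 792·1659/4801 = 273.6780
RR_MH = (725.4977 + 402.4849) / (567.5539 + 273.6780) = 1127.9826 / 841.2319 = 1.34087

1.341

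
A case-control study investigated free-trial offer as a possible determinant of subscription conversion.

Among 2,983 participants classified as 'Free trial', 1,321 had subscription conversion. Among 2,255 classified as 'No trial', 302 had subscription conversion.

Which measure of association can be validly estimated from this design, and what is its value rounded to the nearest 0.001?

5.140

From the description: a = 1321, b = 1662, c = 302, d = 1953.
This is a case-control study: participants were sampled on outcome status, so risks in the source population cannot be estimated directly — relative risk is not valid here. The odds ratio is the appropriate measure.
OR = (a·d)/(b·c) = (1321 × 1953) / (1662 × 302) = 2579913 / 501924 = 5.14005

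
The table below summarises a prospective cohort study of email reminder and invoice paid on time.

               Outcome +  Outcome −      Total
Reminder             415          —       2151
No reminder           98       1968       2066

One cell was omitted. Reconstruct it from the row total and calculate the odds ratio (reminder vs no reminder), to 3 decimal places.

The missing cell is in the exposed row: 2151 − 415 = 1736.
So a = 415, b = 1736, c = 98, d = 1968.
OR = (a·d)/(b·c) = (415 × 1968) / (1736 × 98) = 816720 / 170128 = 4.80062

4.801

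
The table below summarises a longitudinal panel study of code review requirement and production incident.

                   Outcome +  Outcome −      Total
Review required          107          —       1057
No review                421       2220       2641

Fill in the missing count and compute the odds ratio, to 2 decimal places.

The missing cell is in the exposed row: 1057 − 107 = 950.
So a = 107, b = 950, c = 421, d = 2220.
OR = (a·d)/(b·c) = (107 × 2220) / (950 × 421) = 237540 / 399950 = 0.59392

0.59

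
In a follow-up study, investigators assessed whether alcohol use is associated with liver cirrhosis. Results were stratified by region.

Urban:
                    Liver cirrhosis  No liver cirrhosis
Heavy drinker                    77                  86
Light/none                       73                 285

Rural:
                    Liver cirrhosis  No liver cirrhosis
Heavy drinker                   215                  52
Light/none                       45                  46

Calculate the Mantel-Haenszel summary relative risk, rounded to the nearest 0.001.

RR_MH = Σ(aᵢ·n₀ᵢ/nᵢ) / Σ(cᵢ·n₁ᵢ/nᵢ), with n₁ᵢ = aᵢ+bᵢ (exposed), n₀ᵢ = cᵢ+dᵢ (unexposed), nᵢ = n₁ᵢ+n₀ᵢ.
Stratum 1 (Urban): n₁ = 163, n₀ = 358, n = 521; a·n₀/n = 77·358/521 = 52.9098; c·n₁/n = 73·163/521 = 22.8388
Stratum 2 (Rural): n₁ = 267, n₀ = 91, n = 358; a·n₀/n = 215·91/358 = 54.6508; c·n₁/n = 45·267/358 = 33.5615
RR_MH = (52.9098 + 54.6508) / (22.8388 + 33.5615) = 107.5606 / 56.4002 = 1.90710

1.907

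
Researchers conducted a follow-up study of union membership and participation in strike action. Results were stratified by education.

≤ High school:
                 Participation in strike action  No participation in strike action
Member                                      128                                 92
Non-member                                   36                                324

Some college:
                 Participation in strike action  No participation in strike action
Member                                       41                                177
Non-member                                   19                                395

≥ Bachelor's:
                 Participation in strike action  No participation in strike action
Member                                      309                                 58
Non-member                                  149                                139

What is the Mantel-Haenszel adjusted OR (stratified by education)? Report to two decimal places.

6.72

OR_MH = Σ(aᵢdᵢ/nᵢ) / Σ(bᵢcᵢ/nᵢ), where nᵢ is the stratum total.
Stratum 1 (≤ High school): n = 580; a·d/n = 128·324/580 = 71.5034; b·c/n = 92·36/580 = 5.7103
Stratum 2 (Some college): n = 632; a·d/n = 41·395/632 = 25.6250; b·c/n = 177·19/632 = 5.3212
Stratum 3 (≥ Bachelor's): n = 655; a·d/n = 309·139/655 = 65.5740; b·c/n = 58·149/655 = 13.1939
OR_MH = (71.5034 + 25.6250 + 65.5740) / (5.7103 + 5.3212 + 13.1939) = 162.7025 / 24.2254 = 6.71618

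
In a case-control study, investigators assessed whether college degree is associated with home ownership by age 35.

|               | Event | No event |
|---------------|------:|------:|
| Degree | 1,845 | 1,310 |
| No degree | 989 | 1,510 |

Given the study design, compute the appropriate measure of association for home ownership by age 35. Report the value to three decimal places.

Cells: a = 1845, b = 1310, c = 989, d = 1510.
This is a case-control study: participants were sampled on outcome status, so risks in the source population cannot be estimated directly — relative risk is not valid here. The odds ratio is the appropriate measure.
OR = (a·d)/(b·c) = (1845 × 1510) / (1310 × 989) = 2785950 / 1295590 = 2.15033

2.150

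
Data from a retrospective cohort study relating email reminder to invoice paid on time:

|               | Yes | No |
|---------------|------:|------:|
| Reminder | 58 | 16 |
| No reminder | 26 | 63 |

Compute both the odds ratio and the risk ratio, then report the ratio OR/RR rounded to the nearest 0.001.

Cells: a = 58, b = 16, c = 26, d = 63.
OR = (58·63)/(16·26) = 3654/416 = 8.78365
Risk in exposed = 58/74 = 0.78378; risk in unexposed = 26/89 = 0.29213; RR = 2.68295
OR/RR = 8.78365 / 2.68295 = 3.27388
The outcome is not rare, so the OR lies further from 1 than the RR.

3.274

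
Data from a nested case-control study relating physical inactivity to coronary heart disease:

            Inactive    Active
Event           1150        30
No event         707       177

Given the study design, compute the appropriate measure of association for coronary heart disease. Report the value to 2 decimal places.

Reading the table with exposure as columns: a = 1150 (Inactive, case), b = 707 (Inactive, non-case), c = 30 (Active, case), d = 177.
This is a nested case-control study: participants were sampled on outcome status, so risks in the source population cannot be estimated directly — relative risk is not valid here. The odds ratio is the appropriate measure.
OR = (a·d)/(b·c) = (1150 × 177) / (707 × 30) = 203550 / 21210 = 9.59689

9.60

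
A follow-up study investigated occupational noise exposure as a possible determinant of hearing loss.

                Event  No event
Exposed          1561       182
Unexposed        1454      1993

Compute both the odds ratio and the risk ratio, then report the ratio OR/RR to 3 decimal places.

Cells: a = 1561, b = 182, c = 1454, d = 1993.
OR = (1561·1993)/(182·1454) = 3111073/264628 = 11.75640
Risk in exposed = 1561/1743 = 0.89558; risk in unexposed = 1454/3447 = 0.42182; RR = 2.12316
OR/RR = 11.75640 / 2.12316 = 5.53722
The outcome is not rare, so the OR lies further from 1 than the RR.

5.537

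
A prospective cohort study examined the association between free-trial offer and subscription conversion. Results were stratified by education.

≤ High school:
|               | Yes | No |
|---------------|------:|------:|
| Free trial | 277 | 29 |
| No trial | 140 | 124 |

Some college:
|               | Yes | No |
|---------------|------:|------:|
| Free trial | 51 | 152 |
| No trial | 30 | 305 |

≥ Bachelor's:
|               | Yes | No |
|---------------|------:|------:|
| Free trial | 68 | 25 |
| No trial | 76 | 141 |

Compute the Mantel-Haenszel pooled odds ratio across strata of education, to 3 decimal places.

5.528

OR_MH = Σ(aᵢdᵢ/nᵢ) / Σ(bᵢcᵢ/nᵢ), where nᵢ is the stratum total.
Stratum 1 (≤ High school): n = 570; a·d/n = 277·124/570 = 60.2596; b·c/n = 29·140/570 = 7.1228
Stratum 2 (Some college): n = 538; a·d/n = 51·305/538 = 28.9126; b·c/n = 152·30/538 = 8.4758
Stratum 3 (≥ Bachelor's): n = 310; a·d/n = 68·141/310 = 30.9290; b·c/n = 25·76/310 = 6.1290
OR_MH = (60.2596 + 28.9126 + 30.9290) / (7.1228 + 8.4758 + 6.1290) = 120.1013 / 21.7277 = 5.52757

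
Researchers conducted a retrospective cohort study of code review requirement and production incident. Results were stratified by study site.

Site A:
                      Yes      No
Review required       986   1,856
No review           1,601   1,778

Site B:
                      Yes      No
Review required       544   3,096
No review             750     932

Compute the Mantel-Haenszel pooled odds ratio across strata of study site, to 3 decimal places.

0.413

OR_MH = Σ(aᵢdᵢ/nᵢ) / Σ(bᵢcᵢ/nᵢ), where nᵢ is the stratum total.
Stratum 1 (Site A): n = 6221; a·d/n = 986·1778/6221 = 281.8049; b·c/n = 1856·1601/6221 = 477.6493
Stratum 2 (Site B): n = 5322; a·d/n = 544·932/5322 = 95.2664; b·c/n = 3096·750/5322 = 436.3021
OR_MH = (281.8049 + 95.2664) / (477.6493 + 436.3021) = 377.0713 / 913.9514 = 0.41257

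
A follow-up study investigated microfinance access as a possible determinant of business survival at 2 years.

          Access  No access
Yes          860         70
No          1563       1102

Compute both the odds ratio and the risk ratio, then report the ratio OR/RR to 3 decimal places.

Reading the table with exposure as columns: a = 860 (Access, case), b = 1563 (Access, non-case), c = 70 (No access, case), d = 1102.
OR = (860·1102)/(1563·70) = 947720/109410 = 8.66210
Risk in exposed = 860/2423 = 0.35493; risk in unexposed = 70/1172 = 0.05973; RR = 5.94257
OR/RR = 8.66210 / 5.94257 = 1.45763
The outcome is not rare, so the OR lies further from 1 than the RR.

1.458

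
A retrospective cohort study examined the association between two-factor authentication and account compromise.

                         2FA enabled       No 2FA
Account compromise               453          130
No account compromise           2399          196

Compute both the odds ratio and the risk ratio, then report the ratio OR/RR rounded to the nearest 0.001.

0.715

Reading the table with exposure as columns: a = 453 (2FA enabled, case), b = 2399 (2FA enabled, non-case), c = 130 (No 2FA, case), d = 196.
OR = (453·196)/(2399·130) = 88788/311870 = 0.28470
Risk in exposed = 453/2852 = 0.15884; risk in unexposed = 130/326 = 0.39877; RR = 0.39831
OR/RR = 0.28470 / 0.39831 = 0.71476
The outcome is not rare, so the OR lies further from 1 than the RR.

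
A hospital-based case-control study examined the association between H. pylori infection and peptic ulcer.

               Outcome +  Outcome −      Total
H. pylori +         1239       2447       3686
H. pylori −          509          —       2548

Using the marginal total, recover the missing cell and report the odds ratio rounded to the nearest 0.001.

2.028

The missing cell is in the unexposed row: 2548 − 509 = 2039.
So a = 1239, b = 2447, c = 509, d = 2039.
OR = (a·d)/(b·c) = (1239 × 2039) / (2447 × 509) = 2526321 / 1245523 = 2.02832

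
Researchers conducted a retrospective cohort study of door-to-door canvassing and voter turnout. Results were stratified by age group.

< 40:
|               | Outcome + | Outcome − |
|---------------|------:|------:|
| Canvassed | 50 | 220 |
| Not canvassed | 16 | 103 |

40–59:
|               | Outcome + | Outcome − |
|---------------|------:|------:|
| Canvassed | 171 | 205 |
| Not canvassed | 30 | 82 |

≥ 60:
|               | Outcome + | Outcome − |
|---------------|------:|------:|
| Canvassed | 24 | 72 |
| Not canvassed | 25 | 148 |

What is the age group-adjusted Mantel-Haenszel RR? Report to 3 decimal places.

RR_MH = Σ(aᵢ·n₀ᵢ/nᵢ) / Σ(cᵢ·n₁ᵢ/nᵢ), with n₁ᵢ = aᵢ+bᵢ (exposed), n₀ᵢ = cᵢ+dᵢ (unexposed), nᵢ = n₁ᵢ+n₀ᵢ.
Stratum 1 (< 40): n₁ = 270, n₀ = 119, n = 389; a·n₀/n = 50·119/389 = 15.2956; c·n₁/n = 16·270/389 = 11.1054
Stratum 2 (40–59): n₁ = 376, n₀ = 112, n = 488; a·n₀/n = 171·112/488 = 39.2459; c·n₁/n = 30·376/488 = 23.1148
Stratum 3 (≥ 60): n₁ = 96, n₀ = 173, n = 269; a·n₀/n = 24·173/269 = 15.4349; c·n₁/n = 25·96/269 = 8.9219
RR_MH = (15.2956 + 39.2459 + 15.4349) / (11.1054 + 23.1148 + 8.9219) = 69.9765 / 43.1421 = 1.62200

1.622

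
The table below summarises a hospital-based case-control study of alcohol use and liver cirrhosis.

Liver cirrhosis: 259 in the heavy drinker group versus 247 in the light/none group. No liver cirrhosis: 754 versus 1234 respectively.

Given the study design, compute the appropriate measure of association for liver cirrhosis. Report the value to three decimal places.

From the description: a = 259, b = 754, c = 247, d = 1234.
This is a hospital-based case-control study: participants were sampled on outcome status, so risks in the source population cannot be estimated directly — relative risk is not valid here. The odds ratio is the appropriate measure.
OR = (a·d)/(b·c) = (259 × 1234) / (754 × 247) = 319606 / 186238 = 1.71612

1.716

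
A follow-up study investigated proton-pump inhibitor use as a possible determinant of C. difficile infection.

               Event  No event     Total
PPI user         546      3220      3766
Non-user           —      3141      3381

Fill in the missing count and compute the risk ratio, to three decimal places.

2.042

The missing cell is in the unexposed row: 3381 − 3141 = 240.
So a = 546, b = 3220, c = 240, d = 3141.
RR = [a/(a+b)] / [c/(c+d)] = (546/3766) / (240/3381) = 0.14498/0.07098 = 2.04243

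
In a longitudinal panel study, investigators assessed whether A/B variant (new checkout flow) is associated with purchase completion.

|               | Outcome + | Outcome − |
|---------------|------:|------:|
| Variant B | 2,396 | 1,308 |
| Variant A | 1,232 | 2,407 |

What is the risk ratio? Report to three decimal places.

Cells: a = 2396, b = 1308, c = 1232, d = 2407.
Risk in exposed = 2396/3704 = 0.64687; risk in unexposed = 1232/3639 = 0.33855.
RR = 0.64687 / 0.33855 = 1.91068
The risk among the exposed is 1.91 times that among the unexposed.

1.911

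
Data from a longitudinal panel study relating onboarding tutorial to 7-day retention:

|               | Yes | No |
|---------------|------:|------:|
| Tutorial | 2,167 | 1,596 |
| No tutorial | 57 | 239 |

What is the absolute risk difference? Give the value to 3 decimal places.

Cells: a = 2167, b = 1596, c = 57, d = 239.
Risk in exposed = 2167/3763 = 0.575870; risk in unexposed = 57/296 = 0.192568.
Risk difference = 0.575870 − 0.192568 = 0.383303

0.383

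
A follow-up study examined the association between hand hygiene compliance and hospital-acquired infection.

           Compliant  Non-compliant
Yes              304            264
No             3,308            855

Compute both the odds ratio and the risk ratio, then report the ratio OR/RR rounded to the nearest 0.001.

Reading the table with exposure as columns: a = 304 (Compliant, case), b = 3308 (Compliant, non-case), c = 264 (Non-compliant, case), d = 855.
OR = (304·855)/(3308·264) = 259920/873312 = 0.29763
Risk in exposed = 304/3612 = 0.08416; risk in unexposed = 264/1119 = 0.23592; RR = 0.35674
OR/RR = 0.29763 / 0.35674 = 0.83429
The outcome is not rare, so the OR lies further from 1 than the RR.

0.834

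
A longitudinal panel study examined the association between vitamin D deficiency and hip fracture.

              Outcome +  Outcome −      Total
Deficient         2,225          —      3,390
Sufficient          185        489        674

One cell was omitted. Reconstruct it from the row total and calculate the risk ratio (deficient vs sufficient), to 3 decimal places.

The missing cell is in the exposed row: 3390 − 2225 = 1165.
So a = 2225, b = 1165, c = 185, d = 489.
RR = [a/(a+b)] / [c/(c+d)] = (2225/3390) / (185/674) = 0.65634/0.27448 = 2.39121

2.391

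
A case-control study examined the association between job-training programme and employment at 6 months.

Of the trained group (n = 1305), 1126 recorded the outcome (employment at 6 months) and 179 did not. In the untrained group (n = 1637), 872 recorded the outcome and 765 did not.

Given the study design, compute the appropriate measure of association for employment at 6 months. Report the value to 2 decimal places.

5.52

From the description: a = 1126, b = 179, c = 872, d = 765.
This is a case-control study: participants were sampled on outcome status, so risks in the source population cannot be estimated directly — relative risk is not valid here. The odds ratio is the appropriate measure.
OR = (a·d)/(b·c) = (1126 × 765) / (179 × 872) = 861390 / 156088 = 5.51862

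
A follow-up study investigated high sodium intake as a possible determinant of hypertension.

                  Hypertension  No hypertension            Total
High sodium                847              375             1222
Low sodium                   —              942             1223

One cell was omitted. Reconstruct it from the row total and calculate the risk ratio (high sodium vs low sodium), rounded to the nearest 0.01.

The missing cell is in the unexposed row: 1223 − 942 = 281.
So a = 847, b = 375, c = 281, d = 942.
RR = [a/(a+b)] / [c/(c+d)] = (847/1222) / (281/1223) = 0.69313/0.22976 = 3.01670

3.02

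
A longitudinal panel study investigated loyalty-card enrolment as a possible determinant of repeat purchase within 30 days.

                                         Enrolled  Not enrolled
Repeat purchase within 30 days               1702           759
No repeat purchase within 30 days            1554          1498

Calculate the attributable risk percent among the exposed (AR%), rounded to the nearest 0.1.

Reading the table with exposure as columns: a = 1702 (Enrolled, case), b = 1554 (Enrolled, non-case), c = 759 (Not enrolled, case), d = 1498.
Risk in exposed = 1702/3256 = 0.52273; risk in unexposed = 759/2257 = 0.33629.
RR = 0.52273/0.33629 = 1.55441
AR% = (RR − 1)/RR × 100 = (1.55441 − 1)/1.55441 × 100 = 35.6668%

35.7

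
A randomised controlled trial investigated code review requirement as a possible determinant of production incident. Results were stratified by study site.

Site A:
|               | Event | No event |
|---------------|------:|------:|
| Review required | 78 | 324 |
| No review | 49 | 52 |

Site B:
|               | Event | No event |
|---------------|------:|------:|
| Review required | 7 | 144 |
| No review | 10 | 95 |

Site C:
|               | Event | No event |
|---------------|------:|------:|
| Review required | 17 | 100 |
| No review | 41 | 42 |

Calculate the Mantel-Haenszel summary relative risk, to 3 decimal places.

0.371

RR_MH = Σ(aᵢ·n₀ᵢ/nᵢ) / Σ(cᵢ·n₁ᵢ/nᵢ), with n₁ᵢ = aᵢ+bᵢ (exposed), n₀ᵢ = cᵢ+dᵢ (unexposed), nᵢ = n₁ᵢ+n₀ᵢ.
Stratum 1 (Site A): n₁ = 402, n₀ = 101, n = 503; a·n₀/n = 78·101/503 = 15.6620; c·n₁/n = 49·402/503 = 39.1610
Stratum 2 (Site B): n₁ = 151, n₀ = 105, n = 256; a·n₀/n = 7·105/256 = 2.8711; c·n₁/n = 10·151/256 = 5.8984
Stratum 3 (Site C): n₁ = 117, n₀ = 83, n = 200; a·n₀/n = 17·83/200 = 7.0550; c·n₁/n = 41·117/200 = 23.9850
RR_MH = (15.6620 + 2.8711 + 7.0550) / (39.1610 + 5.8984 + 23.9850) = 25.5881 / 69.0445 = 0.37060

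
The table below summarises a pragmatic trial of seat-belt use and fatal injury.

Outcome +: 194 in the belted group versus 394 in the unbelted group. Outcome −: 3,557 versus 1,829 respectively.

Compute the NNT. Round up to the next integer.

Risk in treated group = 194/3751 = 0.05172; risk in control = 394/2223 = 0.17724.
Absolute risk reduction = 0.17724 − 0.05172 = 0.12552
NNT = 1 / ARR = 1 / 0.12552 = 7.967 → round up → 8

8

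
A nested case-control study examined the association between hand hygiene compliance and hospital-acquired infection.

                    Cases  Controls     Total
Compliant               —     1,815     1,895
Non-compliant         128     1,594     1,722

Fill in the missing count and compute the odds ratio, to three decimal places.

0.549

The missing cell is in the exposed row: 1895 − 1815 = 80.
So a = 80, b = 1815, c = 128, d = 1594.
OR = (a·d)/(b·c) = (80 × 1594) / (1815 × 128) = 127520 / 232320 = 0.54890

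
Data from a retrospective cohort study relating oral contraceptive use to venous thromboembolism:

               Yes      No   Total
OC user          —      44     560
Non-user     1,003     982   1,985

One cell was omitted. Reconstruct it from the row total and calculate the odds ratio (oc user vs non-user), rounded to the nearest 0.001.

The missing cell is in the exposed row: 560 − 44 = 516.
So a = 516, b = 44, c = 1003, d = 982.
OR = (a·d)/(b·c) = (516 × 982) / (44 × 1003) = 506712 / 44132 = 11.48174

11.482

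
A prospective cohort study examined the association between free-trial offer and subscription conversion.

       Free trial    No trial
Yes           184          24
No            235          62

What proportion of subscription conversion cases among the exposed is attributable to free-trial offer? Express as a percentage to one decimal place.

Reading the table with exposure as columns: a = 184 (Free trial, case), b = 235 (Free trial, non-case), c = 24 (No trial, case), d = 62.
Risk in exposed = 184/419 = 0.43914; risk in unexposed = 24/86 = 0.27907.
RR = 0.43914/0.27907 = 1.57359
AR% = (RR − 1)/RR × 100 = (1.57359 − 1)/1.57359 × 100 = 36.4510%

36.5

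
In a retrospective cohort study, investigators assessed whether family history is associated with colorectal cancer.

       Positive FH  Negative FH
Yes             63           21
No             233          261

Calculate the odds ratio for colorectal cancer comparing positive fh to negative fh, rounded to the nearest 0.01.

Reading the table with exposure as columns: a = 63 (Positive FH, case), b = 233 (Positive FH, non-case), c = 21 (Negative FH, case), d = 261.
OR = (a·d)/(b·c) = (63 × 261) / (233 × 21) = 16443 / 4893 = 3.36052
The odds of colorectal cancer are about 3.36 times as high in the positive fh group.

3.36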